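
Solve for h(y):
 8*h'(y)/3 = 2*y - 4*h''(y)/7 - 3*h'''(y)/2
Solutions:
 h(y) = C1 + 3*y^2/8 - 9*y/56 + (C2*sin(16*sqrt(3)*y/21) + C3*cos(16*sqrt(3)*y/21))*exp(-4*y/21)


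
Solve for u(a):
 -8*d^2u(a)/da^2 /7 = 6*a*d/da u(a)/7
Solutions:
 u(a) = C1 + C2*erf(sqrt(6)*a/4)


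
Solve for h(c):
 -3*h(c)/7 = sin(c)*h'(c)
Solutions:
 h(c) = C1*(cos(c) + 1)^(3/14)/(cos(c) - 1)^(3/14)


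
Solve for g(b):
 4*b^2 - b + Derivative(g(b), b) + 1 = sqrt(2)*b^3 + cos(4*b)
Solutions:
 g(b) = C1 + sqrt(2)*b^4/4 - 4*b^3/3 + b^2/2 - b + sin(4*b)/4


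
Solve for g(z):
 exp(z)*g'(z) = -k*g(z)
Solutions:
 g(z) = C1*exp(k*exp(-z))


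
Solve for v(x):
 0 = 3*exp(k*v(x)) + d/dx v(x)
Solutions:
 v(x) = Piecewise((log(1/(C1*k + 3*k*x))/k, Ne(k, 0)), (nan, True))
 v(x) = Piecewise((C1 - 3*x, Eq(k, 0)), (nan, True))


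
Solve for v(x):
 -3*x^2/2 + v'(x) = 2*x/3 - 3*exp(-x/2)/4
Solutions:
 v(x) = C1 + x^3/2 + x^2/3 + 3*exp(-x/2)/2


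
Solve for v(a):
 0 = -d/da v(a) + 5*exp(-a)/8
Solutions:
 v(a) = C1 - 5*exp(-a)/8


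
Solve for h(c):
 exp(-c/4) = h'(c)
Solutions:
 h(c) = C1 - 4*exp(-c/4)


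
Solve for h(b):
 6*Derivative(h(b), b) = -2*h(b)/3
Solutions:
 h(b) = C1*exp(-b/9)


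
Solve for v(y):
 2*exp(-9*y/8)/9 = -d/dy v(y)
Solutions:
 v(y) = C1 + 16*exp(-9*y/8)/81


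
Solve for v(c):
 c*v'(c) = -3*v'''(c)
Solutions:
 v(c) = C1 + Integral(C2*airyai(-3^(2/3)*c/3) + C3*airybi(-3^(2/3)*c/3), c)


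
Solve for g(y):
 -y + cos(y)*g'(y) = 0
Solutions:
 g(y) = C1 + Integral(y/cos(y), y)


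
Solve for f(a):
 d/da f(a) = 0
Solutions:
 f(a) = C1


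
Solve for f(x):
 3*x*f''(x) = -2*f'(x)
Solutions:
 f(x) = C1 + C2*x^(1/3)


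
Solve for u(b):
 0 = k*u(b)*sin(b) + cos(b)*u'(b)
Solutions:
 u(b) = C1*exp(k*log(cos(b)))


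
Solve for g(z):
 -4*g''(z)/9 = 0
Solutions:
 g(z) = C1 + C2*z


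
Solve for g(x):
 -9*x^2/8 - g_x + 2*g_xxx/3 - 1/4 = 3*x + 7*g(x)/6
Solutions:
 g(x) = C1*exp(-x*(2/(sqrt(41) + 7)^(1/3) + (sqrt(41) + 7)^(1/3))/4)*sin(sqrt(3)*x*(-(sqrt(41) + 7)^(1/3) + 2/(sqrt(41) + 7)^(1/3))/4) + C2*exp(-x*(2/(sqrt(41) + 7)^(1/3) + (sqrt(41) + 7)^(1/3))/4)*cos(sqrt(3)*x*(-(sqrt(41) + 7)^(1/3) + 2/(sqrt(41) + 7)^(1/3))/4) + C3*exp(x*((sqrt(41) + 7)^(-1/3) + (sqrt(41) + 7)^(1/3)/2)) - 27*x^2/28 - 45*x/49 + 393/686


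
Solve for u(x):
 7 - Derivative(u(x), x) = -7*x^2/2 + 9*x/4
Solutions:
 u(x) = C1 + 7*x^3/6 - 9*x^2/8 + 7*x


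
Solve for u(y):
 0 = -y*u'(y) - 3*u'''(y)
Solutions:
 u(y) = C1 + Integral(C2*airyai(-3^(2/3)*y/3) + C3*airybi(-3^(2/3)*y/3), y)


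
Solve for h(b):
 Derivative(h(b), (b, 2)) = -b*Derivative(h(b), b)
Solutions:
 h(b) = C1 + C2*erf(sqrt(2)*b/2)


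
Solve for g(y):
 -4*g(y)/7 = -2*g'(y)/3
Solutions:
 g(y) = C1*exp(6*y/7)


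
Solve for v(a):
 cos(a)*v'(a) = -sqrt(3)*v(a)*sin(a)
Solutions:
 v(a) = C1*cos(a)^(sqrt(3))


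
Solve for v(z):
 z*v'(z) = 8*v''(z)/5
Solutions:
 v(z) = C1 + C2*erfi(sqrt(5)*z/4)


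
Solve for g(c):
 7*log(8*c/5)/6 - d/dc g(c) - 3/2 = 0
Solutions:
 g(c) = C1 + 7*c*log(c)/6 - 8*c/3 - 7*c*log(5)/6 + 7*c*log(2)/2


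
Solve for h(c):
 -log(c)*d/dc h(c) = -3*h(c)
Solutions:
 h(c) = C1*exp(3*li(c))


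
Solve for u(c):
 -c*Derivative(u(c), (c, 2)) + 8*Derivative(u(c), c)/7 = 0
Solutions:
 u(c) = C1 + C2*c^(15/7)


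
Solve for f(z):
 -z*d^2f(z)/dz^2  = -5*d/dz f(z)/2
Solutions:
 f(z) = C1 + C2*z^(7/2)


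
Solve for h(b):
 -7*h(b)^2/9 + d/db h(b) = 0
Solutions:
 h(b) = -9/(C1 + 7*b)


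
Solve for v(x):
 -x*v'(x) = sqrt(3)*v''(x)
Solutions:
 v(x) = C1 + C2*erf(sqrt(2)*3^(3/4)*x/6)


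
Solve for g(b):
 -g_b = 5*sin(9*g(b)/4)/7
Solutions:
 5*b/7 + 2*log(cos(9*g(b)/4) - 1)/9 - 2*log(cos(9*g(b)/4) + 1)/9 = C1


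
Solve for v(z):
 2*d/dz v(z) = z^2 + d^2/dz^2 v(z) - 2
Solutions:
 v(z) = C1 + C2*exp(2*z) + z^3/6 + z^2/4 - 3*z/4


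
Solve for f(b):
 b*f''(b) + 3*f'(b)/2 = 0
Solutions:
 f(b) = C1 + C2/sqrt(b)


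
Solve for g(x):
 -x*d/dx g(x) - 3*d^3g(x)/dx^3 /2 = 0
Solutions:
 g(x) = C1 + Integral(C2*airyai(-2^(1/3)*3^(2/3)*x/3) + C3*airybi(-2^(1/3)*3^(2/3)*x/3), x)


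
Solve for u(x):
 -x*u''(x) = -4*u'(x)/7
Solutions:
 u(x) = C1 + C2*x^(11/7)


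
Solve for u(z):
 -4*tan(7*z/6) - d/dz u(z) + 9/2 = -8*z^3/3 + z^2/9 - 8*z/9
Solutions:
 u(z) = C1 + 2*z^4/3 - z^3/27 + 4*z^2/9 + 9*z/2 + 24*log(cos(7*z/6))/7


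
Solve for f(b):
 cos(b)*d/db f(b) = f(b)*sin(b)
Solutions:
 f(b) = C1/cos(b)


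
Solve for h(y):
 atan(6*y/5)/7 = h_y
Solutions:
 h(y) = C1 + y*atan(6*y/5)/7 - 5*log(36*y^2 + 25)/84


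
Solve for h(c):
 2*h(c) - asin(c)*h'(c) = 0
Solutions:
 h(c) = C1*exp(2*Integral(1/asin(c), c))


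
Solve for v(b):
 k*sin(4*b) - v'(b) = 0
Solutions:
 v(b) = C1 - k*cos(4*b)/4


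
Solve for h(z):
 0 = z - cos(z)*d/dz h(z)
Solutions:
 h(z) = C1 + Integral(z/cos(z), z)


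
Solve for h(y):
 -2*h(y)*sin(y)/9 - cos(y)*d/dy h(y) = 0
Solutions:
 h(y) = C1*cos(y)^(2/9)


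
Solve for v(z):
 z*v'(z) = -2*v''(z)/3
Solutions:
 v(z) = C1 + C2*erf(sqrt(3)*z/2)


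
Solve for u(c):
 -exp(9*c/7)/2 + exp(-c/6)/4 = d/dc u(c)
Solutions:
 u(c) = C1 - 7*exp(9*c/7)/18 - 3*exp(-c/6)/2


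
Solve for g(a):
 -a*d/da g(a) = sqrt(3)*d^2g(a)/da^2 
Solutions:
 g(a) = C1 + C2*erf(sqrt(2)*3^(3/4)*a/6)


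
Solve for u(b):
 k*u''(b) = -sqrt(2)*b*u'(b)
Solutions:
 u(b) = C1 + C2*sqrt(k)*erf(2^(3/4)*b*sqrt(1/k)/2)


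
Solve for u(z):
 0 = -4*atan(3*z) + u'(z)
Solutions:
 u(z) = C1 + 4*z*atan(3*z) - 2*log(9*z^2 + 1)/3


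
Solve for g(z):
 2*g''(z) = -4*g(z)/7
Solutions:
 g(z) = C1*sin(sqrt(14)*z/7) + C2*cos(sqrt(14)*z/7)


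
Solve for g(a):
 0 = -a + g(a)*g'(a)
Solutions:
 g(a) = -sqrt(C1 + a^2)
 g(a) = sqrt(C1 + a^2)


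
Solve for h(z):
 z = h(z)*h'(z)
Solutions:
 h(z) = -sqrt(C1 + z^2)
 h(z) = sqrt(C1 + z^2)


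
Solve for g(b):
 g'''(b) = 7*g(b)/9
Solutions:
 g(b) = C3*exp(21^(1/3)*b/3) + (C1*sin(3^(5/6)*7^(1/3)*b/6) + C2*cos(3^(5/6)*7^(1/3)*b/6))*exp(-21^(1/3)*b/6)


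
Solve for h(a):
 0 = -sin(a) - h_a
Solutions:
 h(a) = C1 + cos(a)


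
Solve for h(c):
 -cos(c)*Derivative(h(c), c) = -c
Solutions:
 h(c) = C1 + Integral(c/cos(c), c)


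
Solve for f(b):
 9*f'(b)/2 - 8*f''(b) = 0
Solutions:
 f(b) = C1 + C2*exp(9*b/16)


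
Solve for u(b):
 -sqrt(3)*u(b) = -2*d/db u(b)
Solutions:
 u(b) = C1*exp(sqrt(3)*b/2)


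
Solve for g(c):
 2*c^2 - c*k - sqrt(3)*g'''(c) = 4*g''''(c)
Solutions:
 g(c) = C1 + C2*c + C3*c^2 + C4*exp(-sqrt(3)*c/4) + sqrt(3)*c^5/90 + c^4*(-sqrt(3)*k - 16)/72 + 2*c^3*(3*k + 16*sqrt(3))/27


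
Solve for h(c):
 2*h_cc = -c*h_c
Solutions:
 h(c) = C1 + C2*erf(c/2)


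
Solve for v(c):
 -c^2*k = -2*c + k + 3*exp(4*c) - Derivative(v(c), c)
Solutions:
 v(c) = C1 + c^3*k/3 - c^2 + c*k + 3*exp(4*c)/4


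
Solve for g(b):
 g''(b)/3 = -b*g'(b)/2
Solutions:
 g(b) = C1 + C2*erf(sqrt(3)*b/2)


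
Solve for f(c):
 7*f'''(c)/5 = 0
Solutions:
 f(c) = C1 + C2*c + C3*c^2


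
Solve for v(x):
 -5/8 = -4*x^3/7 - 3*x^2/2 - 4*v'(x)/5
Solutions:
 v(x) = C1 - 5*x^4/28 - 5*x^3/8 + 25*x/32


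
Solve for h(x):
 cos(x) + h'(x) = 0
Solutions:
 h(x) = C1 - sin(x)


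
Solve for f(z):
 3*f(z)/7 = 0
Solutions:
 f(z) = 0


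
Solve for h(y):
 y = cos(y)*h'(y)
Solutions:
 h(y) = C1 + Integral(y/cos(y), y)


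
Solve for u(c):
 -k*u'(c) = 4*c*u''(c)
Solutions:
 u(c) = C1 + c^(1 - re(k)/4)*(C2*sin(log(c)*Abs(im(k))/4) + C3*cos(log(c)*im(k)/4))


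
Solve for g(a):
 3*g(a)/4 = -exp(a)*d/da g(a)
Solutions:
 g(a) = C1*exp(3*exp(-a)/4)


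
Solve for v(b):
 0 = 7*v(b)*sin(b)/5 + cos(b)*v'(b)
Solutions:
 v(b) = C1*cos(b)^(7/5)


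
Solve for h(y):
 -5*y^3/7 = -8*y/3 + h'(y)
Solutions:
 h(y) = C1 - 5*y^4/28 + 4*y^2/3


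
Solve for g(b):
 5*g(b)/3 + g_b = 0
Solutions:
 g(b) = C1*exp(-5*b/3)


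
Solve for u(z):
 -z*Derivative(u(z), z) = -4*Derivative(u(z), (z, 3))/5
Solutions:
 u(z) = C1 + Integral(C2*airyai(10^(1/3)*z/2) + C3*airybi(10^(1/3)*z/2), z)


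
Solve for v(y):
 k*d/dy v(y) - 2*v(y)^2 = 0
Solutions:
 v(y) = -k/(C1*k + 2*y)


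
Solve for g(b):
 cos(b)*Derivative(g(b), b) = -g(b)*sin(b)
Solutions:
 g(b) = C1*cos(b)


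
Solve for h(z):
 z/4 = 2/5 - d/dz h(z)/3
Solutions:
 h(z) = C1 - 3*z^2/8 + 6*z/5


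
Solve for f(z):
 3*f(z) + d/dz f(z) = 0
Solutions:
 f(z) = C1*exp(-3*z)


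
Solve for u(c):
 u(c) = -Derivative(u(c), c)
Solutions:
 u(c) = C1*exp(-c)


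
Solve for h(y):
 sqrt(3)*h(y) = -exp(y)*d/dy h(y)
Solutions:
 h(y) = C1*exp(sqrt(3)*exp(-y))


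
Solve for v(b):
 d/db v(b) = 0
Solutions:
 v(b) = C1


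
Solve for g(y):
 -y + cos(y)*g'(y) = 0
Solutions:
 g(y) = C1 + Integral(y/cos(y), y)


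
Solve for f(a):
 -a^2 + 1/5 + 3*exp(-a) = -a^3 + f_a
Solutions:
 f(a) = C1 + a^4/4 - a^3/3 + a/5 - 3*exp(-a)


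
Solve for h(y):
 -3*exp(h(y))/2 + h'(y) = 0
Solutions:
 h(y) = log(-1/(C1 + 3*y)) + log(2)


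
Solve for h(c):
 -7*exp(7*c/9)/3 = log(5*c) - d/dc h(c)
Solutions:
 h(c) = C1 + c*log(c) + c*(-1 + log(5)) + 3*exp(7*c/9)


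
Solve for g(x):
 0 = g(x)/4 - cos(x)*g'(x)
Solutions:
 g(x) = C1*(sin(x) + 1)^(1/8)/(sin(x) - 1)^(1/8)


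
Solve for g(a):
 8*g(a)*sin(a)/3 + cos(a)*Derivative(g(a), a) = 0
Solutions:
 g(a) = C1*cos(a)^(8/3)


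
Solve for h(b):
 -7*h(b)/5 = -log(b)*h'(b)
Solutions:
 h(b) = C1*exp(7*li(b)/5)


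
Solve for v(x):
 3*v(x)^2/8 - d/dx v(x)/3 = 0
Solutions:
 v(x) = -8/(C1 + 9*x)


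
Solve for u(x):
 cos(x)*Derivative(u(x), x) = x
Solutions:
 u(x) = C1 + Integral(x/cos(x), x)


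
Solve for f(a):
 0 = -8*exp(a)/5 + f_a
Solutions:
 f(a) = C1 + 8*exp(a)/5


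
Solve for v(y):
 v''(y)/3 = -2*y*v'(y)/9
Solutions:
 v(y) = C1 + C2*erf(sqrt(3)*y/3)


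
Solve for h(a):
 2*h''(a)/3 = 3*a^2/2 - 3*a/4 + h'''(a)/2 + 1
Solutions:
 h(a) = C1 + C2*a + C3*exp(4*a/3) + 3*a^4/16 + 3*a^3/8 + 51*a^2/32


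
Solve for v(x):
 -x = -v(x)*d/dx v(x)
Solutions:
 v(x) = -sqrt(C1 + x^2)
 v(x) = sqrt(C1 + x^2)


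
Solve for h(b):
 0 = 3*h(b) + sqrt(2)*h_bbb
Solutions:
 h(b) = C3*exp(-2^(5/6)*3^(1/3)*b/2) + (C1*sin(6^(5/6)*b/4) + C2*cos(6^(5/6)*b/4))*exp(2^(5/6)*3^(1/3)*b/4)


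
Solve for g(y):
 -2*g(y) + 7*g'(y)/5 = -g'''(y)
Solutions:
 g(y) = C1*exp(y*(-15*(1 + 13*sqrt(330)/225)^(1/3) + 7/(1 + 13*sqrt(330)/225)^(1/3))/30)*sin(sqrt(3)*y*(7/(1 + 13*sqrt(330)/225)^(1/3) + 15*(1 + 13*sqrt(330)/225)^(1/3))/30) + C2*exp(y*(-15*(1 + 13*sqrt(330)/225)^(1/3) + 7/(1 + 13*sqrt(330)/225)^(1/3))/30)*cos(sqrt(3)*y*(7/(1 + 13*sqrt(330)/225)^(1/3) + 15*(1 + 13*sqrt(330)/225)^(1/3))/30) + C3*exp(y*(-7/(15*(1 + 13*sqrt(330)/225)^(1/3)) + (1 + 13*sqrt(330)/225)^(1/3)))


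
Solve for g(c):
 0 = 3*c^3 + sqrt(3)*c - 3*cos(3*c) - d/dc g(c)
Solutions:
 g(c) = C1 + 3*c^4/4 + sqrt(3)*c^2/2 - sin(3*c)


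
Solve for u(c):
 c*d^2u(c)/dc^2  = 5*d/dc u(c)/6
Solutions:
 u(c) = C1 + C2*c^(11/6)


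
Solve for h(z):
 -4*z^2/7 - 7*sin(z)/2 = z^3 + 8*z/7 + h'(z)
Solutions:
 h(z) = C1 - z^4/4 - 4*z^3/21 - 4*z^2/7 + 7*cos(z)/2


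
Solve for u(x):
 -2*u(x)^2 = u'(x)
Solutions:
 u(x) = 1/(C1 + 2*x)


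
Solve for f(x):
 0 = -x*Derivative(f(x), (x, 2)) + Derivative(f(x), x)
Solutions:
 f(x) = C1 + C2*x^2


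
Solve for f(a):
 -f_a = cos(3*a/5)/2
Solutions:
 f(a) = C1 - 5*sin(3*a/5)/6


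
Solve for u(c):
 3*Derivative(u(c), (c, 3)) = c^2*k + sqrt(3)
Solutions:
 u(c) = C1 + C2*c + C3*c^2 + c^5*k/180 + sqrt(3)*c^3/18


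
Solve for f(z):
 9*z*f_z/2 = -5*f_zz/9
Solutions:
 f(z) = C1 + C2*erf(9*sqrt(5)*z/10)


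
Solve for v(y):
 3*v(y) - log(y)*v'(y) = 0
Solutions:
 v(y) = C1*exp(3*li(y))


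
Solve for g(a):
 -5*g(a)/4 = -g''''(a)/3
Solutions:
 g(a) = C1*exp(-15^(1/4)*sqrt(2)*a/2) + C2*exp(15^(1/4)*sqrt(2)*a/2) + C3*sin(15^(1/4)*sqrt(2)*a/2) + C4*cos(15^(1/4)*sqrt(2)*a/2)


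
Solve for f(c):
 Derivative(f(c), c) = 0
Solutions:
 f(c) = C1


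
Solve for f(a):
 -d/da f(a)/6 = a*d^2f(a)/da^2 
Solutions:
 f(a) = C1 + C2*a^(5/6)


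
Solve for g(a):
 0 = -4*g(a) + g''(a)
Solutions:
 g(a) = C1*exp(-2*a) + C2*exp(2*a)


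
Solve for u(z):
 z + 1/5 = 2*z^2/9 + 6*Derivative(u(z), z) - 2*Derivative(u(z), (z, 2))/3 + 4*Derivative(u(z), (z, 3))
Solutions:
 u(z) = C1 - z^3/81 + 77*z^2/972 + 1097*z/10935 + (C2*sin(sqrt(215)*z/12) + C3*cos(sqrt(215)*z/12))*exp(z/12)


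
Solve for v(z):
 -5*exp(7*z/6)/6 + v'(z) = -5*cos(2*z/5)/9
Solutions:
 v(z) = C1 + 5*exp(7*z/6)/7 - 25*sin(2*z/5)/18


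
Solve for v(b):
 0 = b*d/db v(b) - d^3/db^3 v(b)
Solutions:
 v(b) = C1 + Integral(C2*airyai(b) + C3*airybi(b), b)


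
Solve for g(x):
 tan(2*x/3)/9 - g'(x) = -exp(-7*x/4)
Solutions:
 g(x) = C1 + log(tan(2*x/3)^2 + 1)/12 - 4*exp(-7*x/4)/7


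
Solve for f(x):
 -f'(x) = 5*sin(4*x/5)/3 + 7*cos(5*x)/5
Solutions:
 f(x) = C1 - 7*sin(5*x)/25 + 25*cos(4*x/5)/12


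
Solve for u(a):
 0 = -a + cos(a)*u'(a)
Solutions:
 u(a) = C1 + Integral(a/cos(a), a)


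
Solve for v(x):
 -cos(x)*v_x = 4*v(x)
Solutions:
 v(x) = C1*(sin(x)^2 - 2*sin(x) + 1)/(sin(x)^2 + 2*sin(x) + 1)


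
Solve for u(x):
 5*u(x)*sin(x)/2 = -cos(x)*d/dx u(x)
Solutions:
 u(x) = C1*cos(x)^(5/2)


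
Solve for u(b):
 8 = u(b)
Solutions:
 u(b) = 8


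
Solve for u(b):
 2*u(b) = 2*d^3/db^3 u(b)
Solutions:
 u(b) = C3*exp(b) + (C1*sin(sqrt(3)*b/2) + C2*cos(sqrt(3)*b/2))*exp(-b/2)


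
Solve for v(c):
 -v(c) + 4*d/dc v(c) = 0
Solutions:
 v(c) = C1*exp(c/4)


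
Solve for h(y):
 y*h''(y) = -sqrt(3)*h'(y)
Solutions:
 h(y) = C1 + C2*y^(1 - sqrt(3))


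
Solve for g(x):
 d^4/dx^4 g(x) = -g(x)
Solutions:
 g(x) = (C1*sin(sqrt(2)*x/2) + C2*cos(sqrt(2)*x/2))*exp(-sqrt(2)*x/2) + (C3*sin(sqrt(2)*x/2) + C4*cos(sqrt(2)*x/2))*exp(sqrt(2)*x/2)


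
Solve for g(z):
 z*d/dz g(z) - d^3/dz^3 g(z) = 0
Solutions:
 g(z) = C1 + Integral(C2*airyai(z) + C3*airybi(z), z)


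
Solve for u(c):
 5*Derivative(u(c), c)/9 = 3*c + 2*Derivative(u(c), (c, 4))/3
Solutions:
 u(c) = C1 + C4*exp(5^(1/3)*6^(2/3)*c/6) + 27*c^2/10 + (C2*sin(2^(2/3)*3^(1/6)*5^(1/3)*c/4) + C3*cos(2^(2/3)*3^(1/6)*5^(1/3)*c/4))*exp(-5^(1/3)*6^(2/3)*c/12)


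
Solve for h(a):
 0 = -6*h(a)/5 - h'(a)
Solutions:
 h(a) = C1*exp(-6*a/5)


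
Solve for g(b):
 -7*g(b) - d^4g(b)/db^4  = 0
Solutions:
 g(b) = (C1*sin(sqrt(2)*7^(1/4)*b/2) + C2*cos(sqrt(2)*7^(1/4)*b/2))*exp(-sqrt(2)*7^(1/4)*b/2) + (C3*sin(sqrt(2)*7^(1/4)*b/2) + C4*cos(sqrt(2)*7^(1/4)*b/2))*exp(sqrt(2)*7^(1/4)*b/2)


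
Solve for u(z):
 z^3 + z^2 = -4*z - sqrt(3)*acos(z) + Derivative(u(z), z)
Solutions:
 u(z) = C1 + z^4/4 + z^3/3 + 2*z^2 + sqrt(3)*(z*acos(z) - sqrt(1 - z^2))


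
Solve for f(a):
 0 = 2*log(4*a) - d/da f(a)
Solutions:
 f(a) = C1 + 2*a*log(a) - 2*a + a*log(16)


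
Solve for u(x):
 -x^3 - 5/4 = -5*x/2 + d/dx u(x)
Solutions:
 u(x) = C1 - x^4/4 + 5*x^2/4 - 5*x/4


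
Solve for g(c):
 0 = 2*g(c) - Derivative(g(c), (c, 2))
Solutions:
 g(c) = C1*exp(-sqrt(2)*c) + C2*exp(sqrt(2)*c)


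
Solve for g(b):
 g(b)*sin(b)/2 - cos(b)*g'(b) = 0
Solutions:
 g(b) = C1/sqrt(cos(b))


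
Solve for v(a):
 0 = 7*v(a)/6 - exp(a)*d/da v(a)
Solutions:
 v(a) = C1*exp(-7*exp(-a)/6)


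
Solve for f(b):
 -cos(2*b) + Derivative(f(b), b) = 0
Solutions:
 f(b) = C1 + sin(2*b)/2


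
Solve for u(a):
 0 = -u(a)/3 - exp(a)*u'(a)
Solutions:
 u(a) = C1*exp(exp(-a)/3)


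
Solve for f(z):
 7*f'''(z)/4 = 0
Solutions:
 f(z) = C1 + C2*z + C3*z^2


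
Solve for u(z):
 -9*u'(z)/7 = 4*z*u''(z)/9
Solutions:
 u(z) = C1 + C2/z^(53/28)


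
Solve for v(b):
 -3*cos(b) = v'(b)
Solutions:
 v(b) = C1 - 3*sin(b)


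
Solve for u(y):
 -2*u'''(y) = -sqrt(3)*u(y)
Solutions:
 u(y) = C3*exp(2^(2/3)*3^(1/6)*y/2) + (C1*sin(6^(2/3)*y/4) + C2*cos(6^(2/3)*y/4))*exp(-2^(2/3)*3^(1/6)*y/4)


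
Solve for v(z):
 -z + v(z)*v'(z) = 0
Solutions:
 v(z) = -sqrt(C1 + z^2)
 v(z) = sqrt(C1 + z^2)


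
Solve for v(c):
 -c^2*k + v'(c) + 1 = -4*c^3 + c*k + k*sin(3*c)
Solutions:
 v(c) = C1 - c^4 + c^3*k/3 + c^2*k/2 - c - k*cos(3*c)/3


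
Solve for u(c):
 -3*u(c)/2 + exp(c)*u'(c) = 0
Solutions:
 u(c) = C1*exp(-3*exp(-c)/2)


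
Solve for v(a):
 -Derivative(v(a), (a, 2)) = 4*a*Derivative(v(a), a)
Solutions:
 v(a) = C1 + C2*erf(sqrt(2)*a)


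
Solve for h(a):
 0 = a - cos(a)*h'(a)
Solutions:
 h(a) = C1 + Integral(a/cos(a), a)


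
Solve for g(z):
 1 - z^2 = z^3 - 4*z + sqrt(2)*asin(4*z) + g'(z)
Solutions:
 g(z) = C1 - z^4/4 - z^3/3 + 2*z^2 + z - sqrt(2)*(z*asin(4*z) + sqrt(1 - 16*z^2)/4)


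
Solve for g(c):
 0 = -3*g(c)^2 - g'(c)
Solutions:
 g(c) = 1/(C1 + 3*c)


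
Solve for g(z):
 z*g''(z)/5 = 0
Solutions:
 g(z) = C1 + C2*z


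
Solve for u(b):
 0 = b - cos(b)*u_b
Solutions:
 u(b) = C1 + Integral(b/cos(b), b)


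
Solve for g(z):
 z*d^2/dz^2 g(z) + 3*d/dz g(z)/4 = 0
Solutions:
 g(z) = C1 + C2*z^(1/4)


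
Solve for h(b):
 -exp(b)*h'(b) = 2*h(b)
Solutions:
 h(b) = C1*exp(2*exp(-b))


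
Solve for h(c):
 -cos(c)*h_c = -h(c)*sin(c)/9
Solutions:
 h(c) = C1/cos(c)^(1/9)


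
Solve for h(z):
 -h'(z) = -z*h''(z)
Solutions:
 h(z) = C1 + C2*z^2


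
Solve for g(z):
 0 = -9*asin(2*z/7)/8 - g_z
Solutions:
 g(z) = C1 - 9*z*asin(2*z/7)/8 - 9*sqrt(49 - 4*z^2)/16


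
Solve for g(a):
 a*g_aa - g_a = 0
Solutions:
 g(a) = C1 + C2*a^2


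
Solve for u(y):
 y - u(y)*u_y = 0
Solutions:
 u(y) = -sqrt(C1 + y^2)
 u(y) = sqrt(C1 + y^2)


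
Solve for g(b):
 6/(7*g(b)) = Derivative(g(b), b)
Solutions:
 g(b) = -sqrt(C1 + 84*b)/7
 g(b) = sqrt(C1 + 84*b)/7


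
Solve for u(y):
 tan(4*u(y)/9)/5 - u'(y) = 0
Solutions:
 u(y) = -9*asin(C1*exp(4*y/45))/4 + 9*pi/4
 u(y) = 9*asin(C1*exp(4*y/45))/4


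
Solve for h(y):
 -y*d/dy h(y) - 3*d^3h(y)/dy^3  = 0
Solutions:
 h(y) = C1 + Integral(C2*airyai(-3^(2/3)*y/3) + C3*airybi(-3^(2/3)*y/3), y)


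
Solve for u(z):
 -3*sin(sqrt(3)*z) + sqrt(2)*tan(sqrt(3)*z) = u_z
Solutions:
 u(z) = C1 - sqrt(6)*log(cos(sqrt(3)*z))/3 + sqrt(3)*cos(sqrt(3)*z)


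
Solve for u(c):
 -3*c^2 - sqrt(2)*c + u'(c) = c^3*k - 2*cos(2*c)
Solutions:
 u(c) = C1 + c^4*k/4 + c^3 + sqrt(2)*c^2/2 - sin(2*c)


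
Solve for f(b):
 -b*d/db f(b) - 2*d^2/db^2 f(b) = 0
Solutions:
 f(b) = C1 + C2*erf(b/2)


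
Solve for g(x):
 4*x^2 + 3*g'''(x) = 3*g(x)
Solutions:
 g(x) = C3*exp(x) + 4*x^2/3 + (C1*sin(sqrt(3)*x/2) + C2*cos(sqrt(3)*x/2))*exp(-x/2)


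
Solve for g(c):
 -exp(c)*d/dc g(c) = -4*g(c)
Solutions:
 g(c) = C1*exp(-4*exp(-c))


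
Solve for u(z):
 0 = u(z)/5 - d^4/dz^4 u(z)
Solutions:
 u(z) = C1*exp(-5^(3/4)*z/5) + C2*exp(5^(3/4)*z/5) + C3*sin(5^(3/4)*z/5) + C4*cos(5^(3/4)*z/5)


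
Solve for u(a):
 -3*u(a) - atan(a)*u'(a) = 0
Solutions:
 u(a) = C1*exp(-3*Integral(1/atan(a), a))


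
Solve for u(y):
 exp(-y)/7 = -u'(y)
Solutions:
 u(y) = C1 + exp(-y)/7


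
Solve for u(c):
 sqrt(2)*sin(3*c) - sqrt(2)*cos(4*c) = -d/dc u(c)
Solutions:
 u(c) = C1 + sqrt(2)*sin(4*c)/4 + sqrt(2)*cos(3*c)/3


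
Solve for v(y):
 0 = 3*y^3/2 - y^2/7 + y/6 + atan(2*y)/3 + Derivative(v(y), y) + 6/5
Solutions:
 v(y) = C1 - 3*y^4/8 + y^3/21 - y^2/12 - y*atan(2*y)/3 - 6*y/5 + log(4*y^2 + 1)/12


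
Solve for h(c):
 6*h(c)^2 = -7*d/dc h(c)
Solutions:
 h(c) = 7/(C1 + 6*c)


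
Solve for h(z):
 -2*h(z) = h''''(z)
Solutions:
 h(z) = (C1*sin(2^(3/4)*z/2) + C2*cos(2^(3/4)*z/2))*exp(-2^(3/4)*z/2) + (C3*sin(2^(3/4)*z/2) + C4*cos(2^(3/4)*z/2))*exp(2^(3/4)*z/2)


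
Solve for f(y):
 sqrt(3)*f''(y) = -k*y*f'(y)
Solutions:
 f(y) = Piecewise((-sqrt(2)*3^(1/4)*sqrt(pi)*C1*erf(sqrt(2)*3^(3/4)*sqrt(k)*y/6)/(2*sqrt(k)) - C2, (k > 0) | (k < 0)), (-C1*y - C2, True))


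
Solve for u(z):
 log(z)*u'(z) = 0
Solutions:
 u(z) = C1


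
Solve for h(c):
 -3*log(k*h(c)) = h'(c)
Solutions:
 li(k*h(c))/k = C1 - 3*c


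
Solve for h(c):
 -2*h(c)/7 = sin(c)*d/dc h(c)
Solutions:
 h(c) = C1*(cos(c) + 1)^(1/7)/(cos(c) - 1)^(1/7)


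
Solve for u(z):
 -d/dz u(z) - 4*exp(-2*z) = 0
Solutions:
 u(z) = C1 + 2*exp(-2*z)


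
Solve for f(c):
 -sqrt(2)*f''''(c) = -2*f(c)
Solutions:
 f(c) = C1*exp(-2^(1/8)*c) + C2*exp(2^(1/8)*c) + C3*sin(2^(1/8)*c) + C4*cos(2^(1/8)*c)


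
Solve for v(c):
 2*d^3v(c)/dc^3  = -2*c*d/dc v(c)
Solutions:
 v(c) = C1 + Integral(C2*airyai(-c) + C3*airybi(-c), c)


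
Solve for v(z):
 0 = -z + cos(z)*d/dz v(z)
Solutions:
 v(z) = C1 + Integral(z/cos(z), z)


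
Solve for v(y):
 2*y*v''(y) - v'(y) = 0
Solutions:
 v(y) = C1 + C2*y^(3/2)


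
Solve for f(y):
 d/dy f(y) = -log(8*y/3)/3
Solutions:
 f(y) = C1 - y*log(y)/3 - y*log(2) + y/3 + y*log(3)/3


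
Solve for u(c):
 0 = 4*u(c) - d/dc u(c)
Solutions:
 u(c) = C1*exp(4*c)


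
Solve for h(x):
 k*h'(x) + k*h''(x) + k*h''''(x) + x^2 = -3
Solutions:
 h(x) = C1 + C2*exp(6^(1/3)*x*(-2*3^(1/3)/(9 + sqrt(93))^(1/3) + 2^(1/3)*(9 + sqrt(93))^(1/3))/12)*sin(2^(1/3)*3^(1/6)*x*(6/(9 + sqrt(93))^(1/3) + 2^(1/3)*3^(2/3)*(9 + sqrt(93))^(1/3))/12) + C3*exp(6^(1/3)*x*(-2*3^(1/3)/(9 + sqrt(93))^(1/3) + 2^(1/3)*(9 + sqrt(93))^(1/3))/12)*cos(2^(1/3)*3^(1/6)*x*(6/(9 + sqrt(93))^(1/3) + 2^(1/3)*3^(2/3)*(9 + sqrt(93))^(1/3))/12) + C4*exp(-6^(1/3)*x*(-2*3^(1/3)/(9 + sqrt(93))^(1/3) + 2^(1/3)*(9 + sqrt(93))^(1/3))/6) - x^3/(3*k) + x^2/k - 5*x/k


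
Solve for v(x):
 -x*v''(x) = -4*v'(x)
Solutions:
 v(x) = C1 + C2*x^5


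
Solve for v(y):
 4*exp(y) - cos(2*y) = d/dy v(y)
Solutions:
 v(y) = C1 + 4*exp(y) - sin(2*y)/2


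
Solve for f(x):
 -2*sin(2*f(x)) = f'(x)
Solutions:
 f(x) = pi - acos((-C1 - exp(8*x))/(C1 - exp(8*x)))/2
 f(x) = acos((-C1 - exp(8*x))/(C1 - exp(8*x)))/2


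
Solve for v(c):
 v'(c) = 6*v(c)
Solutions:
 v(c) = C1*exp(6*c)


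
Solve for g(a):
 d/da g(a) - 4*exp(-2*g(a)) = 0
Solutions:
 g(a) = log(-sqrt(C1 + 8*a))
 g(a) = log(C1 + 8*a)/2


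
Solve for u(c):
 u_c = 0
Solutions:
 u(c) = C1


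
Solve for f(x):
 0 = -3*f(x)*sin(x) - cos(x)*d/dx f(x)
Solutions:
 f(x) = C1*cos(x)^3


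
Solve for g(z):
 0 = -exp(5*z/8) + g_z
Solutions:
 g(z) = C1 + 8*exp(5*z/8)/5


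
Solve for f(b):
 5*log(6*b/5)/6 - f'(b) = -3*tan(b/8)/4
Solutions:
 f(b) = C1 + 5*b*log(b)/6 - 5*b*log(5)/6 - 5*b/6 + 5*b*log(6)/6 - 6*log(cos(b/8))


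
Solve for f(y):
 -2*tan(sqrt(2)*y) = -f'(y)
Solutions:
 f(y) = C1 - sqrt(2)*log(cos(sqrt(2)*y))


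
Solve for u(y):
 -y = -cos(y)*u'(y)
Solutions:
 u(y) = C1 + Integral(y/cos(y), y)


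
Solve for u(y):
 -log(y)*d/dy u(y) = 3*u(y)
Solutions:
 u(y) = C1*exp(-3*li(y))


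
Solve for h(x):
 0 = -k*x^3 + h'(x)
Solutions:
 h(x) = C1 + k*x^4/4


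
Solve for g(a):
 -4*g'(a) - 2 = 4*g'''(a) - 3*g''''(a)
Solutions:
 g(a) = C1 + C2*exp(a*(-2^(1/3)*(9*sqrt(921) + 275)^(1/3) - 8*2^(2/3)/(9*sqrt(921) + 275)^(1/3) + 8)/18)*sin(2^(1/3)*sqrt(3)*a*(-(9*sqrt(921) + 275)^(1/3) + 8*2^(1/3)/(9*sqrt(921) + 275)^(1/3))/18) + C3*exp(a*(-2^(1/3)*(9*sqrt(921) + 275)^(1/3) - 8*2^(2/3)/(9*sqrt(921) + 275)^(1/3) + 8)/18)*cos(2^(1/3)*sqrt(3)*a*(-(9*sqrt(921) + 275)^(1/3) + 8*2^(1/3)/(9*sqrt(921) + 275)^(1/3))/18) + C4*exp(a*(8*2^(2/3)/(9*sqrt(921) + 275)^(1/3) + 4 + 2^(1/3)*(9*sqrt(921) + 275)^(1/3))/9) - a/2


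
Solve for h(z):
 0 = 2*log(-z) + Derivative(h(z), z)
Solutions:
 h(z) = C1 - 2*z*log(-z) + 2*z


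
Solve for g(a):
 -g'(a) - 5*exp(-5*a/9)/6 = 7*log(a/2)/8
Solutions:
 g(a) = C1 - 7*a*log(a)/8 + 7*a*(log(2) + 1)/8 + 3*exp(-5*a/9)/2


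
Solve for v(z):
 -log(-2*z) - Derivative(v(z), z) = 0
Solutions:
 v(z) = C1 - z*log(-z) + z*(1 - log(2))


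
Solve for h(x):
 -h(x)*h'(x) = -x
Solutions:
 h(x) = -sqrt(C1 + x^2)
 h(x) = sqrt(C1 + x^2)


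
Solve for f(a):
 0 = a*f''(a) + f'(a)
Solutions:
 f(a) = C1 + C2*log(a)


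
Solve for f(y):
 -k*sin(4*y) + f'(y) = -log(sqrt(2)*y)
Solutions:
 f(y) = C1 - k*cos(4*y)/4 - y*log(y) - y*log(2)/2 + y


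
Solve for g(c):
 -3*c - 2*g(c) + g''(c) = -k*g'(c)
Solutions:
 g(c) = C1*exp(c*(-k + sqrt(k^2 + 8))/2) + C2*exp(-c*(k + sqrt(k^2 + 8))/2) - 3*c/2 - 3*k/4


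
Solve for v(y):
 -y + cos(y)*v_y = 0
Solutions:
 v(y) = C1 + Integral(y/cos(y), y)


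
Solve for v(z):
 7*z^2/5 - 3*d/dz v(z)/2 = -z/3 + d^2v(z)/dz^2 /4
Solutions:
 v(z) = C1 + C2*exp(-6*z) + 14*z^3/45 - 2*z^2/45 + 2*z/135


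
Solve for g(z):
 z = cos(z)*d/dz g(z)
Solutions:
 g(z) = C1 + Integral(z/cos(z), z)


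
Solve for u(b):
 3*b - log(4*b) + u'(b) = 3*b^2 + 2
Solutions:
 u(b) = C1 + b^3 - 3*b^2/2 + b*log(b) + b + b*log(4)


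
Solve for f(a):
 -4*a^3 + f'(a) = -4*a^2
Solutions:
 f(a) = C1 + a^4 - 4*a^3/3


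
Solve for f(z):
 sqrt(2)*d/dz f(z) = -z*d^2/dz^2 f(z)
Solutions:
 f(z) = C1 + C2*z^(1 - sqrt(2))


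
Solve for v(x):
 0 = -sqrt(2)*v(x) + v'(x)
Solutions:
 v(x) = C1*exp(sqrt(2)*x)


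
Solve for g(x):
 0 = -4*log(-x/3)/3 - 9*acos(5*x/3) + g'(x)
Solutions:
 g(x) = C1 + 4*x*log(-x)/3 + 9*x*acos(5*x/3) - 4*x*log(3)/3 - 4*x/3 - 9*sqrt(9 - 25*x^2)/5


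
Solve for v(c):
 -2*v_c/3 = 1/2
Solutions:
 v(c) = C1 - 3*c/4


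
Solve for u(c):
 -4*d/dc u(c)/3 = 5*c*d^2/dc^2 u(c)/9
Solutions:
 u(c) = C1 + C2/c^(7/5)


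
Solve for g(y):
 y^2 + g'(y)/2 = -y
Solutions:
 g(y) = C1 - 2*y^3/3 - y^2


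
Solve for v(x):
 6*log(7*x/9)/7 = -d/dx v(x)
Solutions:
 v(x) = C1 - 6*x*log(x)/7 - 6*x*log(7)/7 + 6*x/7 + 12*x*log(3)/7


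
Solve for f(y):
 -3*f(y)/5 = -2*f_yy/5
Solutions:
 f(y) = C1*exp(-sqrt(6)*y/2) + C2*exp(sqrt(6)*y/2)


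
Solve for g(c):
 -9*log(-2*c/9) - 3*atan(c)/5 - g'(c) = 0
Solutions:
 g(c) = C1 - 9*c*log(-c) - 3*c*atan(c)/5 - 9*c*log(2) + 9*c + 18*c*log(3) + 3*log(c^2 + 1)/10


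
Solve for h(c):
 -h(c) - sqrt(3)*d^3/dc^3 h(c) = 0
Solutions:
 h(c) = C3*exp(-3^(5/6)*c/3) + (C1*sin(3^(1/3)*c/2) + C2*cos(3^(1/3)*c/2))*exp(3^(5/6)*c/6)


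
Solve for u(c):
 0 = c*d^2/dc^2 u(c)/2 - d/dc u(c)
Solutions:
 u(c) = C1 + C2*c^3


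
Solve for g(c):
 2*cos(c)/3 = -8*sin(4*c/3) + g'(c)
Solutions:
 g(c) = C1 + 2*sin(c)/3 - 6*cos(4*c/3)


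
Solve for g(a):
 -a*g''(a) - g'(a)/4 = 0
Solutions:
 g(a) = C1 + C2*a^(3/4)


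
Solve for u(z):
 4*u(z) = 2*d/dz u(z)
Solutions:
 u(z) = C1*exp(2*z)


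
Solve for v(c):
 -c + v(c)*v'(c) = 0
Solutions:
 v(c) = -sqrt(C1 + c^2)
 v(c) = sqrt(C1 + c^2)


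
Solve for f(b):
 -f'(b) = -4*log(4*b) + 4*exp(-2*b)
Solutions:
 f(b) = C1 + 4*b*log(b) + 4*b*(-1 + 2*log(2)) + 2*exp(-2*b)


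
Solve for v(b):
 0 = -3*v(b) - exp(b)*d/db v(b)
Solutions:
 v(b) = C1*exp(3*exp(-b))


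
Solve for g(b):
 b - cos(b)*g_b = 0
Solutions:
 g(b) = C1 + Integral(b/cos(b), b)


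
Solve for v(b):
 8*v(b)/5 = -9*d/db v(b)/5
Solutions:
 v(b) = C1*exp(-8*b/9)


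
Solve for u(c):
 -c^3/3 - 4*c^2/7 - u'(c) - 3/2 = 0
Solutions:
 u(c) = C1 - c^4/12 - 4*c^3/21 - 3*c/2


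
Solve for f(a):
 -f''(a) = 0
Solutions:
 f(a) = C1 + C2*a


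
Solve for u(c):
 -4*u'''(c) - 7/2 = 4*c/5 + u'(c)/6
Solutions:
 u(c) = C1 + C2*sin(sqrt(6)*c/12) + C3*cos(sqrt(6)*c/12) - 12*c^2/5 - 21*c


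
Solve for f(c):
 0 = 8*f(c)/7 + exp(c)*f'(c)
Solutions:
 f(c) = C1*exp(8*exp(-c)/7)


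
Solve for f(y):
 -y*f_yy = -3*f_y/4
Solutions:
 f(y) = C1 + C2*y^(7/4)


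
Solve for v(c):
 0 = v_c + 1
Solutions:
 v(c) = C1 - c


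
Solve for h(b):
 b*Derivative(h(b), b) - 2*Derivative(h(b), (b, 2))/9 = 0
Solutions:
 h(b) = C1 + C2*erfi(3*b/2)


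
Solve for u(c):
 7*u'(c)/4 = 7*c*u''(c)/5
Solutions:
 u(c) = C1 + C2*c^(9/4)


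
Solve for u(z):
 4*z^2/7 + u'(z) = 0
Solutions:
 u(z) = C1 - 4*z^3/21


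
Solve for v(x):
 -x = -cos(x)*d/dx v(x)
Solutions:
 v(x) = C1 + Integral(x/cos(x), x)


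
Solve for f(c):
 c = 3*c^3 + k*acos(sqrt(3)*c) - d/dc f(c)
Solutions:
 f(c) = C1 + 3*c^4/4 - c^2/2 + k*(c*acos(sqrt(3)*c) - sqrt(3)*sqrt(1 - 3*c^2)/3)


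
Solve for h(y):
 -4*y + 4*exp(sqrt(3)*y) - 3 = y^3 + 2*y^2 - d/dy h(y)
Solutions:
 h(y) = C1 + y^4/4 + 2*y^3/3 + 2*y^2 + 3*y - 4*sqrt(3)*exp(sqrt(3)*y)/3


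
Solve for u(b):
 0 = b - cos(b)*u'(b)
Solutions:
 u(b) = C1 + Integral(b/cos(b), b)


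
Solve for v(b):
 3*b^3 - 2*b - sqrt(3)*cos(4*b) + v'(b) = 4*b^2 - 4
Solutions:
 v(b) = C1 - 3*b^4/4 + 4*b^3/3 + b^2 - 4*b + sqrt(3)*sin(4*b)/4


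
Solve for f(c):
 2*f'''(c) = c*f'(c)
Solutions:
 f(c) = C1 + Integral(C2*airyai(2^(2/3)*c/2) + C3*airybi(2^(2/3)*c/2), c)


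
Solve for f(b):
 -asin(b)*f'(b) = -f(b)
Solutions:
 f(b) = C1*exp(Integral(1/asin(b), b))


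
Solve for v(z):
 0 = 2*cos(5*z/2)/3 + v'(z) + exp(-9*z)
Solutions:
 v(z) = C1 - 4*sin(5*z/2)/15 + exp(-9*z)/9


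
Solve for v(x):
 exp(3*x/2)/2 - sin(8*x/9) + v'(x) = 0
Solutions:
 v(x) = C1 - exp(3*x/2)/3 - 9*cos(8*x/9)/8


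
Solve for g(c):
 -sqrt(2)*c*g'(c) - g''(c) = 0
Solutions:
 g(c) = C1 + C2*erf(2^(3/4)*c/2)


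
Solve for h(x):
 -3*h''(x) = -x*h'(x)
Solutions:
 h(x) = C1 + C2*erfi(sqrt(6)*x/6)


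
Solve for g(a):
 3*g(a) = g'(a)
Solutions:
 g(a) = C1*exp(3*a)


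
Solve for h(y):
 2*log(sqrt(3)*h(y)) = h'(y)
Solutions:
 -Integral(1/(2*log(_y) + log(3)), (_y, h(y))) = C1 - y


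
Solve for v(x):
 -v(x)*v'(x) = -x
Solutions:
 v(x) = -sqrt(C1 + x^2)
 v(x) = sqrt(C1 + x^2)


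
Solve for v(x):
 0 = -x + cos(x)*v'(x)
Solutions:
 v(x) = C1 + Integral(x/cos(x), x)


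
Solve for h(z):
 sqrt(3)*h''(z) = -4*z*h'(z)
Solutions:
 h(z) = C1 + C2*erf(sqrt(2)*3^(3/4)*z/3)


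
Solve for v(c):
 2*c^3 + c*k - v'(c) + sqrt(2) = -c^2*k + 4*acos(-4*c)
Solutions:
 v(c) = C1 + c^4/2 + c^3*k/3 + c^2*k/2 - 4*c*acos(-4*c) + sqrt(2)*c - sqrt(1 - 16*c^2)


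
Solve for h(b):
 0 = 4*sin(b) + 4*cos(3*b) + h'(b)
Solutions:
 h(b) = C1 - 4*sin(3*b)/3 + 4*cos(b)


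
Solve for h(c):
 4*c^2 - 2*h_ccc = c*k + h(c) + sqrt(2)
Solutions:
 h(c) = C3*exp(-2^(2/3)*c/2) + 4*c^2 - c*k + (C1*sin(2^(2/3)*sqrt(3)*c/4) + C2*cos(2^(2/3)*sqrt(3)*c/4))*exp(2^(2/3)*c/4) - sqrt(2)


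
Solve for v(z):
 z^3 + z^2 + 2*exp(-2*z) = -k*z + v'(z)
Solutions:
 v(z) = C1 + k*z^2/2 + z^4/4 + z^3/3 - exp(-2*z)


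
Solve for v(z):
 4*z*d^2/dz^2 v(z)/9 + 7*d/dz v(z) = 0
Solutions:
 v(z) = C1 + C2/z^(59/4)


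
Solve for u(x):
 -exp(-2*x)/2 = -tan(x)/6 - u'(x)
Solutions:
 u(x) = C1 - log(tan(x)^2 + 1)/12 - exp(-2*x)/4


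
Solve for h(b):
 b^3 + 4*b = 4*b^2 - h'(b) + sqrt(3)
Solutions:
 h(b) = C1 - b^4/4 + 4*b^3/3 - 2*b^2 + sqrt(3)*b


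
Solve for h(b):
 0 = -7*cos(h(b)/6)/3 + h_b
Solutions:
 -7*b/3 - 3*log(sin(h(b)/6) - 1) + 3*log(sin(h(b)/6) + 1) = C1


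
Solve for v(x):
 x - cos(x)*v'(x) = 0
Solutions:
 v(x) = C1 + Integral(x/cos(x), x)


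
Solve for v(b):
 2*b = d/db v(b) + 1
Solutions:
 v(b) = C1 + b^2 - b


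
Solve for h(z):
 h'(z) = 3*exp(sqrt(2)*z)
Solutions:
 h(z) = C1 + 3*sqrt(2)*exp(sqrt(2)*z)/2


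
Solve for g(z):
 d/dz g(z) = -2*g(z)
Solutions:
 g(z) = C1*exp(-2*z)


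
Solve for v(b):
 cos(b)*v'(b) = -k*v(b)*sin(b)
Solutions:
 v(b) = C1*exp(k*log(cos(b)))


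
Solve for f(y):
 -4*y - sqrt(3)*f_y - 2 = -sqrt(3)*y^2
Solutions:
 f(y) = C1 + y^3/3 - 2*sqrt(3)*y^2/3 - 2*sqrt(3)*y/3


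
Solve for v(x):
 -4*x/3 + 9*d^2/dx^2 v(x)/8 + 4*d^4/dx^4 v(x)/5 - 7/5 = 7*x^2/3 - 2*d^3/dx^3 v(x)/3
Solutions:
 v(x) = C1 + C2*x + 14*x^4/81 - 464*x^3/2187 - 46796*x^2/98415 + (C3*sin(sqrt(710)*x/24) + C4*cos(sqrt(710)*x/24))*exp(-5*x/12)


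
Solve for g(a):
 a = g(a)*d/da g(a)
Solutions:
 g(a) = -sqrt(C1 + a^2)
 g(a) = sqrt(C1 + a^2)


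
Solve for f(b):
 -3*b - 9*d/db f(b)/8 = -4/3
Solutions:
 f(b) = C1 - 4*b^2/3 + 32*b/27


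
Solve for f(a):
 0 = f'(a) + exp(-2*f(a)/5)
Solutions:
 f(a) = 5*log(-sqrt(C1 - a)) - 5*log(5) + 5*log(10)/2
 f(a) = 5*log(C1 - a)/2 - 5*log(5) + 5*log(10)/2


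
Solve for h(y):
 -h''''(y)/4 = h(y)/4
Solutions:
 h(y) = (C1*sin(sqrt(2)*y/2) + C2*cos(sqrt(2)*y/2))*exp(-sqrt(2)*y/2) + (C3*sin(sqrt(2)*y/2) + C4*cos(sqrt(2)*y/2))*exp(sqrt(2)*y/2)


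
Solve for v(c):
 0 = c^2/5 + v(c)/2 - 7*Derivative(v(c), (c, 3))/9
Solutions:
 v(c) = C3*exp(42^(2/3)*c/14) - 2*c^2/5 + (C1*sin(3*14^(2/3)*3^(1/6)*c/28) + C2*cos(3*14^(2/3)*3^(1/6)*c/28))*exp(-42^(2/3)*c/28)


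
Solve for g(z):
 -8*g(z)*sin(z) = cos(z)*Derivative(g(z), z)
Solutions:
 g(z) = C1*cos(z)^8


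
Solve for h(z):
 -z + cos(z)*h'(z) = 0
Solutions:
 h(z) = C1 + Integral(z/cos(z), z)


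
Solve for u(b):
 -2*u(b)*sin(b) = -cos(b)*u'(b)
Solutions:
 u(b) = C1/cos(b)^2


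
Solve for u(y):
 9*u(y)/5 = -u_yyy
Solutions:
 u(y) = C3*exp(-15^(2/3)*y/5) + (C1*sin(3*3^(1/6)*5^(2/3)*y/10) + C2*cos(3*3^(1/6)*5^(2/3)*y/10))*exp(15^(2/3)*y/10)


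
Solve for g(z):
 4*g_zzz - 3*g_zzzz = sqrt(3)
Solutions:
 g(z) = C1 + C2*z + C3*z^2 + C4*exp(4*z/3) + sqrt(3)*z^3/24


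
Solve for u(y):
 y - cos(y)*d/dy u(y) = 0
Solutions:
 u(y) = C1 + Integral(y/cos(y), y)


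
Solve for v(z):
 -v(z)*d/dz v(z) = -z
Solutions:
 v(z) = -sqrt(C1 + z^2)
 v(z) = sqrt(C1 + z^2)


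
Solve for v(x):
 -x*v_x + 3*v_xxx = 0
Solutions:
 v(x) = C1 + Integral(C2*airyai(3^(2/3)*x/3) + C3*airybi(3^(2/3)*x/3), x)


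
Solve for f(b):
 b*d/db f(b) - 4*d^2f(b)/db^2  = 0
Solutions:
 f(b) = C1 + C2*erfi(sqrt(2)*b/4)


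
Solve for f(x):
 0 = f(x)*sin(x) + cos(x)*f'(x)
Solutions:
 f(x) = C1*cos(x)


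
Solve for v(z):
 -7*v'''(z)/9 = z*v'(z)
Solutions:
 v(z) = C1 + Integral(C2*airyai(-21^(2/3)*z/7) + C3*airybi(-21^(2/3)*z/7), z)


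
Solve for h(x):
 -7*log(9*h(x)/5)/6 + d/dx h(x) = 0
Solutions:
 -6*Integral(1/(log(_y) - log(5) + 2*log(3)), (_y, h(x)))/7 = C1 - x


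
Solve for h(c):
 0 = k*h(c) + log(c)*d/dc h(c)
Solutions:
 h(c) = C1*exp(-k*li(c))


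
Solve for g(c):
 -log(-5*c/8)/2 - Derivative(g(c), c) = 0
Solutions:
 g(c) = C1 - c*log(-c)/2 + c*(-log(5) + 1 + 3*log(2))/2


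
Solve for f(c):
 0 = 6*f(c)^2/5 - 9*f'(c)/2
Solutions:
 f(c) = -15/(C1 + 4*c)


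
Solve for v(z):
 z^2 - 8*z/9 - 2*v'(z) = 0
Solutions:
 v(z) = C1 + z^3/6 - 2*z^2/9


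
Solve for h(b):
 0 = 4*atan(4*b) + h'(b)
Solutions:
 h(b) = C1 - 4*b*atan(4*b) + log(16*b^2 + 1)/2


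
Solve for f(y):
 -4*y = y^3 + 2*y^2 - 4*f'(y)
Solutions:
 f(y) = C1 + y^4/16 + y^3/6 + y^2/2


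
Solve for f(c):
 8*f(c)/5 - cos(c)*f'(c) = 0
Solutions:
 f(c) = C1*(sin(c) + 1)^(4/5)/(sin(c) - 1)^(4/5)


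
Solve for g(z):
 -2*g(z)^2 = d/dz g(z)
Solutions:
 g(z) = 1/(C1 + 2*z)


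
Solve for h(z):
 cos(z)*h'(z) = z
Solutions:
 h(z) = C1 + Integral(z/cos(z), z)


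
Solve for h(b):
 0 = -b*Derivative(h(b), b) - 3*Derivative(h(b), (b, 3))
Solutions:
 h(b) = C1 + Integral(C2*airyai(-3^(2/3)*b/3) + C3*airybi(-3^(2/3)*b/3), b)


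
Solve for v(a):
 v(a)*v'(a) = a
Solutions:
 v(a) = -sqrt(C1 + a^2)
 v(a) = sqrt(C1 + a^2)


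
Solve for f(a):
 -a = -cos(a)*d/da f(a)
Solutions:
 f(a) = C1 + Integral(a/cos(a), a)


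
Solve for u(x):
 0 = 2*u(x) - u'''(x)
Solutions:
 u(x) = C3*exp(2^(1/3)*x) + (C1*sin(2^(1/3)*sqrt(3)*x/2) + C2*cos(2^(1/3)*sqrt(3)*x/2))*exp(-2^(1/3)*x/2)


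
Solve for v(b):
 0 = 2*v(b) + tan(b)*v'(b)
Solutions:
 v(b) = C1/sin(b)^2


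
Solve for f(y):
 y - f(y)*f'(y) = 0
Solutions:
 f(y) = -sqrt(C1 + y^2)
 f(y) = sqrt(C1 + y^2)


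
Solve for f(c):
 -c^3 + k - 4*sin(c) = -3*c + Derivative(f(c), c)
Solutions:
 f(c) = C1 - c^4/4 + 3*c^2/2 + c*k + 4*cos(c)


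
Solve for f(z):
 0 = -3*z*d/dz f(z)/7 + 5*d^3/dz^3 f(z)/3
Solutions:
 f(z) = C1 + Integral(C2*airyai(105^(2/3)*z/35) + C3*airybi(105^(2/3)*z/35), z)


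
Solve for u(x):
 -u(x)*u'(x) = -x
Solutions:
 u(x) = -sqrt(C1 + x^2)
 u(x) = sqrt(C1 + x^2)


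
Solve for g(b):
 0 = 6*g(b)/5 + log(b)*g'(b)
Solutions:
 g(b) = C1*exp(-6*li(b)/5)


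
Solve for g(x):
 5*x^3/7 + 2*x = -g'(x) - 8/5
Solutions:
 g(x) = C1 - 5*x^4/28 - x^2 - 8*x/5


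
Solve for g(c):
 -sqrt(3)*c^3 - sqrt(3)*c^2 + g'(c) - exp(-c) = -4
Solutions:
 g(c) = C1 + sqrt(3)*c^4/4 + sqrt(3)*c^3/3 - 4*c - exp(-c)


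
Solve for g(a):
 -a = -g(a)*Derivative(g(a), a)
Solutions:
 g(a) = -sqrt(C1 + a^2)
 g(a) = sqrt(C1 + a^2)


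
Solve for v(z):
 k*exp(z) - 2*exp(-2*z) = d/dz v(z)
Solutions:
 v(z) = C1 + k*exp(z) + exp(-2*z)


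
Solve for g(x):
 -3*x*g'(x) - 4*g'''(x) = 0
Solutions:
 g(x) = C1 + Integral(C2*airyai(-6^(1/3)*x/2) + C3*airybi(-6^(1/3)*x/2), x)


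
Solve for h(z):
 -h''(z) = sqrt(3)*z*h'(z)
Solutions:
 h(z) = C1 + C2*erf(sqrt(2)*3^(1/4)*z/2)


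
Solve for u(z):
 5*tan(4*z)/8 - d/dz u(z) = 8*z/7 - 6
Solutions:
 u(z) = C1 - 4*z^2/7 + 6*z - 5*log(cos(4*z))/32


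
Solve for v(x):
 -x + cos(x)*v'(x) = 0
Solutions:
 v(x) = C1 + Integral(x/cos(x), x)


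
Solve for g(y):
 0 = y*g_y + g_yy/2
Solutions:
 g(y) = C1 + C2*erf(y)


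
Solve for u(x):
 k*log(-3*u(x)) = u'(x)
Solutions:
 Integral(1/(log(-_y) + log(3)), (_y, u(x))) = C1 + k*x


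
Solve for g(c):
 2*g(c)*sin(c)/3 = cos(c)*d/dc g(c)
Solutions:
 g(c) = C1/cos(c)^(2/3)


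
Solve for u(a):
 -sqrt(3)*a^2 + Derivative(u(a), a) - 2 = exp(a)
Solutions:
 u(a) = C1 + sqrt(3)*a^3/3 + 2*a + exp(a)


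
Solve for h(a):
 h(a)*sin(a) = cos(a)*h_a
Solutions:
 h(a) = C1/cos(a)


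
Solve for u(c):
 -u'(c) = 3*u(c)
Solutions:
 u(c) = C1*exp(-3*c)


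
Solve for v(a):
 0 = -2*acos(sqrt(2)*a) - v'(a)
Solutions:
 v(a) = C1 - 2*a*acos(sqrt(2)*a) + sqrt(2)*sqrt(1 - 2*a^2)


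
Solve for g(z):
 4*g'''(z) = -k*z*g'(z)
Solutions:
 g(z) = C1 + Integral(C2*airyai(2^(1/3)*z*(-k)^(1/3)/2) + C3*airybi(2^(1/3)*z*(-k)^(1/3)/2), z)


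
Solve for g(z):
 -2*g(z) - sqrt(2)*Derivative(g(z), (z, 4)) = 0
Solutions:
 g(z) = (C1*sin(2^(5/8)*z/2) + C2*cos(2^(5/8)*z/2))*exp(-2^(5/8)*z/2) + (C3*sin(2^(5/8)*z/2) + C4*cos(2^(5/8)*z/2))*exp(2^(5/8)*z/2)


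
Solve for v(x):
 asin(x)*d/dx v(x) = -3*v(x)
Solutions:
 v(x) = C1*exp(-3*Integral(1/asin(x), x))


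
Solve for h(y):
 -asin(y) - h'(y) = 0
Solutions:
 h(y) = C1 - y*asin(y) - sqrt(1 - y^2)


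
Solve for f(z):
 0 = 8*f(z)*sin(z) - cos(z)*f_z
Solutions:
 f(z) = C1/cos(z)^8


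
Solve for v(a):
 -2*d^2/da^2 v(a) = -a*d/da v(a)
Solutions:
 v(a) = C1 + C2*erfi(a/2)


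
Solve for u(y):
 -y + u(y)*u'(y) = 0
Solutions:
 u(y) = -sqrt(C1 + y^2)
 u(y) = sqrt(C1 + y^2)


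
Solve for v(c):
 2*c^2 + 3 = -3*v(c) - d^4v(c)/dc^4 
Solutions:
 v(c) = -2*c^2/3 + (C1*sin(sqrt(2)*3^(1/4)*c/2) + C2*cos(sqrt(2)*3^(1/4)*c/2))*exp(-sqrt(2)*3^(1/4)*c/2) + (C3*sin(sqrt(2)*3^(1/4)*c/2) + C4*cos(sqrt(2)*3^(1/4)*c/2))*exp(sqrt(2)*3^(1/4)*c/2) - 1


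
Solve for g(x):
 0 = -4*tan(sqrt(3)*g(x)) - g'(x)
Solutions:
 g(x) = sqrt(3)*(pi - asin(C1*exp(-4*sqrt(3)*x)))/3
 g(x) = sqrt(3)*asin(C1*exp(-4*sqrt(3)*x))/3


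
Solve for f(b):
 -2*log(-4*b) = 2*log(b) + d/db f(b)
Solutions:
 f(b) = C1 - 4*b*log(b) + 2*b*(-2*log(2) + 2 - I*pi)
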